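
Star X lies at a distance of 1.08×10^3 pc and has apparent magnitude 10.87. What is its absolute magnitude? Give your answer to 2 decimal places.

M = m − 5 log₁₀(d/10 pc) = 10.87 − 5 log₁₀(1.08×10^3/10)
  = 10.87 − 5 × 2.033 = 10.87 − 10.17 = 0.70.

0.70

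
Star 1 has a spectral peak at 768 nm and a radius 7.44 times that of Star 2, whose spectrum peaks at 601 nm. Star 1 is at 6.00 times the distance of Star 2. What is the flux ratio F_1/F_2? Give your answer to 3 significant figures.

Wien's law: T_1/T_2 = λ_2/λ_1 = 601/768 = 0.7826.
L_1/L_2 = (R_1/R_2)²(T_1/T_2)⁴ = (7.44)²(0.7826)⁴ = 20.76.
F_1/F_2 = (L_1/L_2)/(d_1/d_2)² = 20.76/(6.00)² = 0.5766.

0.577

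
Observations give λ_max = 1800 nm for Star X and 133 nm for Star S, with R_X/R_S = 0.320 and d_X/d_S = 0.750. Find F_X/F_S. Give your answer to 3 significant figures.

5.43×10^-6

Wien's law: T_X/T_S = λ_S/λ_X = 133/1800 = 0.07389.
L_X/L_S = (R_X/R_S)²(T_X/T_S)⁴ = (0.320)²(0.07389)⁴ = 3.052×10^-6.
F_X/F_S = (L_X/L_S)/(d_X/d_S)² = 3.052×10^-6/(0.750)² = 5.426×10^-6.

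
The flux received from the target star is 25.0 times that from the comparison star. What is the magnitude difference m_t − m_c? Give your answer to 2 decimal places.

-3.49

m_t − m_c = −2.5 log₁₀(F_t/F_c) = −2.5 log₁₀(25.0) = −2.5 × (1.398) = -3.495.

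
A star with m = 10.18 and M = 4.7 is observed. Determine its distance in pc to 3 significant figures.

125 pc

m − M = 5 log₁₀(d/10 pc)
10.18 − (4.7) = 5.48 = 5 log₁₀(d/10)
d = 10 × 10^(5.48/5) = 10 × 10^1.096 = 124.7 pc.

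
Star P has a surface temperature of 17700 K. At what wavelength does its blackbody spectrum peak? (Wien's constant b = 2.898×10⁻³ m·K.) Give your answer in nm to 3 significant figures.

λ_max = b/T = 2.898×10⁻³ / 17700 = 1.64×10^-7 m = 163.7 nm.

164 nm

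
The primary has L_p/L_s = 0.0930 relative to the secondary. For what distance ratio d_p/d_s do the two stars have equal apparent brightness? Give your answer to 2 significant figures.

Equal flux requires L_p/d_p² = L_s/d_s², so d_p/d_s = √(L_p/L_s)
= √(0.0930) = 0.3050.

0.30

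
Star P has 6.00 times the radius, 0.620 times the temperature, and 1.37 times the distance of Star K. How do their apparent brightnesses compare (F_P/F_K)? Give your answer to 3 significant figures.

2.83

L_P/L_K = (R_P/R_K)²(T_P/T_K)⁴ = (6.00)² × (0.620)⁴ = 5.319.
F_P/F_K = (L_P/L_K)/(d_P/d_K)² = 5.319 / (1.37)² = 2.834.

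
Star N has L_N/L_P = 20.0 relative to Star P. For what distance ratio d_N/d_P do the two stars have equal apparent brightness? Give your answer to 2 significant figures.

Equal flux requires L_N/d_N² = L_P/d_P², so d_N/d_P = √(L_N/L_P)
= √(20.0) = 4.472.

4.5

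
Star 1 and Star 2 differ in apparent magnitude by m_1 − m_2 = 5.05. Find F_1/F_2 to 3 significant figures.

0.00955

F_1/F_2 = 10^(−(m_1 − m_2)/2.5) = 10^(-5.05/2.5) = 10^-2.020 = 0.009550.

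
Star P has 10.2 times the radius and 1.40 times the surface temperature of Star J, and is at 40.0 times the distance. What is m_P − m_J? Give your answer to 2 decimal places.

L_P/L_J = (10.2)²(1.40)⁴ = 399.7.
F_P/F_J = (L_P/L_J)/(d_P/d_J)² = 399.7/1600 = 0.2498.
m_P − m_J = −2.5 log₁₀(0.2498) = 1.51.

1.51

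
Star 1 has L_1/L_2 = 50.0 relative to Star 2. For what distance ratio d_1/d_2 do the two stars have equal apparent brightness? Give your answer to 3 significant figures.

7.07

Equal flux requires L_1/d_1² = L_2/d_2², so d_1/d_2 = √(L_1/L_2)
= √(50.0) = 7.071.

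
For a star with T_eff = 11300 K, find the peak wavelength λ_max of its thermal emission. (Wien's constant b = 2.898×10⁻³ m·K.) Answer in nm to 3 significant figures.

256 nm

λ_max = b/T = 2.898×10⁻³ / 11300 = 2.56×10^-7 m = 256.5 nm.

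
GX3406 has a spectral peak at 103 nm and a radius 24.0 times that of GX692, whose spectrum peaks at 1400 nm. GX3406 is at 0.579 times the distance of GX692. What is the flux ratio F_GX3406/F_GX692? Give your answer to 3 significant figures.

Wien's law: T_GX3406/T_GX692 = λ_GX692/λ_GX3406 = 1400/103 = 13.59.
L_GX3406/L_GX692 = (R_GX3406/R_GX692)²(T_GX3406/T_GX692)⁴ = (24.0)²(13.59)⁴ = 1.966×10^7.
F_GX3406/F_GX692 = (L_GX3406/L_GX692)/(d_GX3406/d_GX692)² = 1.966×10^7/(0.579)² = 5.864×10^7.

5.86×10^7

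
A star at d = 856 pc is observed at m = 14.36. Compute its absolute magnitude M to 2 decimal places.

M = m − 5 log₁₀(d/10 pc) = 14.36 − 5 log₁₀(856/10)
  = 14.36 − 5 × 1.932 = 14.36 − 9.66 = 4.70.

4.70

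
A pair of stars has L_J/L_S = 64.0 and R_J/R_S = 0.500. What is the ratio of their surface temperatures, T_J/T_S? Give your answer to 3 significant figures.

4.00

L ∝ R²T⁴ gives T ∝ (L/R²)^(1/4), so
T_J/T_S = (64.0 / 0.500²)^(1/4) = (256.0)^(1/4) = 4.000.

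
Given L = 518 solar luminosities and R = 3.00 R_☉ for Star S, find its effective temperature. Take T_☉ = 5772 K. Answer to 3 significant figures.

T/T_☉ = (L/L_☉)^(1/4) / (R/R_☉)^(1/2)
T = 5772 × (518)^(1/4) / √(3.00) = 5772 × 4.771 / 1.732 = 1.590×10^4 K.

1.59×10^4 K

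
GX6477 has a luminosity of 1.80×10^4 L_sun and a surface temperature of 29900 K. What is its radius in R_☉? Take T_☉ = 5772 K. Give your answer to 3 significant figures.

R/R_☉ = √(L/L_☉) / (T/T_☉)² = √(1.80×10^4) / (5.180)²
       = 134.2 / 26.83 = 5.000.

5.00 R_☉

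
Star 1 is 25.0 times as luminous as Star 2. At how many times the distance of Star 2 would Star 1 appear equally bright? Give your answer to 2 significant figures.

Equal flux requires L_1/d_1² = L_2/d_2², so d_1/d_2 = √(L_1/L_2)
= √(25.0) = 5.000.

5.0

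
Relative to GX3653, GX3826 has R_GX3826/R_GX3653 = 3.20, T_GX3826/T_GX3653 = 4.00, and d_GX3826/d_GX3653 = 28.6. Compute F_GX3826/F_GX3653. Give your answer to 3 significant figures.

3.20

L_GX3826/L_GX3653 = (R_GX3826/R_GX3653)²(T_GX3826/T_GX3653)⁴ = (3.20)² × (4.00)⁴ = 2621.
F_GX3826/F_GX3653 = (L_GX3826/L_GX3653)/(d_GX3826/d_GX3653)² = 2621 / (28.6)² = 3.205.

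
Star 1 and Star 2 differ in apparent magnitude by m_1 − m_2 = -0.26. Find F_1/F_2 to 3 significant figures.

F_1/F_2 = 10^(−(m_1 − m_2)/2.5) = 10^(0.26/2.5) = 10^0.104 = 1.271.

1.27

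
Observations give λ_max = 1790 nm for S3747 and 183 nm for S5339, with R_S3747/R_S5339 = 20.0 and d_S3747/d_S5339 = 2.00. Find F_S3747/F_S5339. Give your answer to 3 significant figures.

0.0109

Wien's law: T_S3747/T_S5339 = λ_S5339/λ_S3747 = 183/1790 = 0.1022.
L_S3747/L_S5339 = (R_S3747/R_S5339)²(T_S3747/T_S5339)⁴ = (20.0)²(0.1022)⁴ = 0.04370.
F_S3747/F_S5339 = (L_S3747/L_S5339)/(d_S3747/d_S5339)² = 0.04370/(2.00)² = 0.01092.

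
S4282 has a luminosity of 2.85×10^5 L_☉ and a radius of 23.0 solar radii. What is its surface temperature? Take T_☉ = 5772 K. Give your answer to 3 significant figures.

2.78×10^4 K

T/T_☉ = (L/L_☉)^(1/4) / (R/R_☉)^(1/2)
T = 5772 × (2.85×10^5)^(1/4) / √(23.0) = 5772 × 23.11 / 4.796 = 2.781×10^4 K.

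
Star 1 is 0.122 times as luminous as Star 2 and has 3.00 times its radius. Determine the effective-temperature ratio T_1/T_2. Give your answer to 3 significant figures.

0.341

L ∝ R²T⁴ gives T ∝ (L/R²)^(1/4), so
T_1/T_2 = (0.122 / 3.00²)^(1/4) = (0.01356)^(1/4) = 0.3412.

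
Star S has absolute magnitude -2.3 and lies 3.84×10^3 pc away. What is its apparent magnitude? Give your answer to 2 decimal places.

10.62

m = M + 5 log₁₀(d/10 pc) = -2.3 + 5 log₁₀(3.84×10^3/10)
  = -2.3 + 5 × 2.584 = -2.3 + 12.92 = 10.62.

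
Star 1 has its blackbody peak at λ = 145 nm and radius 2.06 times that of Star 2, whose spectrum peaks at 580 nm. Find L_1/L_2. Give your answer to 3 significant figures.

1.09×10^3

Wien's law gives T ∝ 1/λ_max, so T_1/T_2 = λ_2/λ_1 = 580/145 = 4.000.
Then L ∝ R²T⁴ gives L_1/L_2 = (2.06)² × (4.000)⁴ = 4.244 × 256.0 = 1086.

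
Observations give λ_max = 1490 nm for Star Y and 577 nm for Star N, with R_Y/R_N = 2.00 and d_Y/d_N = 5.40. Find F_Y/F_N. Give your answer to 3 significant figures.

Wien's law: T_Y/T_N = λ_N/λ_Y = 577/1490 = 0.3872.
L_Y/L_N = (R_Y/R_N)²(T_Y/T_N)⁴ = (2.00)²(0.3872)⁴ = 0.08995.
F_Y/F_N = (L_Y/L_N)/(d_Y/d_N)² = 0.08995/(5.40)² = 0.003085.

0.00308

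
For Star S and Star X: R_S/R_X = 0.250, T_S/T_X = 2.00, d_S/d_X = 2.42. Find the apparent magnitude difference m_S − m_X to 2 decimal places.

1.92

L_S/L_X = (0.250)²(2.00)⁴ = 1.000.
F_S/F_X = (L_S/L_X)/(d_S/d_X)² = 1.000/5.856 = 0.1708.
m_S − m_X = −2.5 log₁₀(0.1708) = 1.92.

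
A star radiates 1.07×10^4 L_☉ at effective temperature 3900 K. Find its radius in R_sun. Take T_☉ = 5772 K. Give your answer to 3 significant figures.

R/R_☉ = √(L/L_☉) / (T/T_☉)² = √(1.07×10^4) / (0.6757)²
       = 103.4 / 0.4565 = 226.6.

227 R_sun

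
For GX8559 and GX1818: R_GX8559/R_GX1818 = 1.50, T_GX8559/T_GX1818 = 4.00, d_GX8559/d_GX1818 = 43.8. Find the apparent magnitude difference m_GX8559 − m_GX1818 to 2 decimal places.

1.31

L_GX8559/L_GX1818 = (1.50)²(4.00)⁴ = 576.0.
F_GX8559/F_GX1818 = (L_GX8559/L_GX1818)/(d_GX8559/d_GX1818)² = 576.0/1918 = 0.3002.
m_GX8559 − m_GX1818 = −2.5 log₁₀(0.3002) = 1.31.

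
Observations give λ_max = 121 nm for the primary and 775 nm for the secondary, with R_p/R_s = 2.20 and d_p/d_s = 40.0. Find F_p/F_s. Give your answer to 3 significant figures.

Wien's law: T_p/T_s = λ_s/λ_p = 775/121 = 6.405.
L_p/L_s = (R_p/R_s)²(T_p/T_s)⁴ = (2.20)²(6.405)⁴ = 8145.
F_p/F_s = (L_p/L_s)/(d_p/d_s)² = 8145/(40.0)² = 5.091.

5.09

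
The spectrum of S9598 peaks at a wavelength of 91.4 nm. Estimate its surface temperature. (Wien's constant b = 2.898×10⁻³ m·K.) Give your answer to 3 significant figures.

T = b/λ_max = 2.898×10⁻³ / (91.4×10⁻⁹) = 3.171×10^4 K.

3.17×10^4 K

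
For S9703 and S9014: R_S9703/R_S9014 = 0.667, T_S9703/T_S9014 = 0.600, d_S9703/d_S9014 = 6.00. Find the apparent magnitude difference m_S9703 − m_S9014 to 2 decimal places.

L_S9703/L_S9014 = (0.667)²(0.600)⁴ = 0.05766.
F_S9703/F_S9014 = (L_S9703/L_S9014)/(d_S9703/d_S9014)² = 0.05766/36.00 = 0.001602.
m_S9703 − m_S9014 = −2.5 log₁₀(0.001602) = 6.99.

6.99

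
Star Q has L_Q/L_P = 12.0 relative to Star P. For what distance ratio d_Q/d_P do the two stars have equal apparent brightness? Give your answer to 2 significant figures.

3.5

Equal flux requires L_Q/d_Q² = L_P/d_P², so d_Q/d_P = √(L_Q/L_P)
= √(12.0) = 3.464.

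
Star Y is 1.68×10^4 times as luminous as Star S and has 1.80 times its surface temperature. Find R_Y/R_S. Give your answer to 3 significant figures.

L ∝ R²T⁴ gives R ∝ √L / T², so
R_Y/R_S = √(1.68×10^4) / (1.80)² = 129.6 / 3.240 = 40.00.

40.0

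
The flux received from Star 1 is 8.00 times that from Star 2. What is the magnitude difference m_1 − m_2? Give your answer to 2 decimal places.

m_1 − m_2 = −2.5 log₁₀(F_1/F_2) = −2.5 log₁₀(8.00) = −2.5 × (0.903) = -2.258.

-2.26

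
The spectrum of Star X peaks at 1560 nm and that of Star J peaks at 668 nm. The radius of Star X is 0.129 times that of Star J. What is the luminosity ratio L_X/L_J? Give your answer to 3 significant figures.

5.59×10^-4

Wien's law gives T ∝ 1/λ_max, so T_X/T_J = λ_J/λ_X = 668/1560 = 0.4282.
Then L ∝ R²T⁴ gives L_X/L_J = (0.129)² × (0.4282)⁴ = 0.01664 × 0.03362 = 5.595×10^-4.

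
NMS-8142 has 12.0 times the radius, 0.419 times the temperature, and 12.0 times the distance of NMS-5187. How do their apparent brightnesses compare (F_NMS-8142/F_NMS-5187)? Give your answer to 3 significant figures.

0.0308

L_NMS-8142/L_NMS-5187 = (R_NMS-8142/R_NMS-5187)²(T_NMS-8142/T_NMS-5187)⁴ = (12.0)² × (0.419)⁴ = 4.438.
F_NMS-8142/F_NMS-5187 = (L_NMS-8142/L_NMS-5187)/(d_NMS-8142/d_NMS-5187)² = 4.438 / (12.0)² = 0.03082.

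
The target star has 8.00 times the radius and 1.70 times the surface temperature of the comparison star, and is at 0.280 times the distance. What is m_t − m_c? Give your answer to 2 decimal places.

-9.58

L_t/L_c = (8.00)²(1.70)⁴ = 534.5.
F_t/F_c = (L_t/L_c)/(d_t/d_c)² = 534.5/0.07840 = 6818.
m_t − m_c = −2.5 log₁₀(6818) = -9.58.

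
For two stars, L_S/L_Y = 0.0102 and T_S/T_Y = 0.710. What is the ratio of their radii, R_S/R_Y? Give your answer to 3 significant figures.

0.200

L ∝ R²T⁴ gives R ∝ √L / T², so
R_S/R_Y = √(0.0102) / (0.710)² = 0.1010 / 0.5041 = 0.2003.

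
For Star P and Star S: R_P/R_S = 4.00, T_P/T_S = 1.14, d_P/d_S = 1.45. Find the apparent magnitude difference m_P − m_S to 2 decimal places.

-2.77

L_P/L_S = (4.00)²(1.14)⁴ = 27.02.
F_P/F_S = (L_P/L_S)/(d_P/d_S)² = 27.02/2.103 = 12.85.
m_P − m_S = −2.5 log₁₀(12.85) = -2.77.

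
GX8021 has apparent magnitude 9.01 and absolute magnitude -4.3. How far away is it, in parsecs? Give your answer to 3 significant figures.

m − M = 5 log₁₀(d/10 pc)
9.01 − (-4.3) = 13.31 = 5 log₁₀(d/10)
d = 10 × 10^(13.31/5) = 10 × 10^2.662 = 4592 pc.

4.59×10^3 pc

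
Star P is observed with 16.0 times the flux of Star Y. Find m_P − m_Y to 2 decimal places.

-3.01

m_P − m_Y = −2.5 log₁₀(F_P/F_Y) = −2.5 log₁₀(16.0) = −2.5 × (1.204) = -3.010.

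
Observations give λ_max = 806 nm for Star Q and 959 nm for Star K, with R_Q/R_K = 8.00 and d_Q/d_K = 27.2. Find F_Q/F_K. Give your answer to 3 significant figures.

Wien's law: T_Q/T_K = λ_K/λ_Q = 959/806 = 1.190.
L_Q/L_K = (R_Q/R_K)²(T_Q/T_K)⁴ = (8.00)²(1.190)⁴ = 128.3.
F_Q/F_K = (L_Q/L_K)/(d_Q/d_K)² = 128.3/(27.2)² = 0.1734.

0.173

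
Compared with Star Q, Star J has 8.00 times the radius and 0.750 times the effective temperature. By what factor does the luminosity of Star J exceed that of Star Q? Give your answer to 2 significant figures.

20

From the Stefan–Boltzmann law, L ∝ R²T⁴, so
L_J/L_Q = (R_J/R_Q)² (T_J/T_Q)⁴ = (8.00)² × (0.750)⁴ = 64.00 × 0.3164 = 20.25.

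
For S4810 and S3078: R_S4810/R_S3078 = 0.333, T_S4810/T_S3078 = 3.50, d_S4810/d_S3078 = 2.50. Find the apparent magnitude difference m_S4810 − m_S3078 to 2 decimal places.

-1.06

L_S4810/L_S3078 = (0.333)²(3.50)⁴ = 16.64.
F_S4810/F_S3078 = (L_S4810/L_S3078)/(d_S4810/d_S3078)² = 16.64/6.250 = 2.662.
m_S4810 − m_S3078 = −2.5 log₁₀(2.662) = -1.06.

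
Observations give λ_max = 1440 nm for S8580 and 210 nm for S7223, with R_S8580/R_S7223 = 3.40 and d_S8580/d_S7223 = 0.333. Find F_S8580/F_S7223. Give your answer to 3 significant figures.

Wien's law: T_S8580/T_S7223 = λ_S7223/λ_S8580 = 210/1440 = 0.1458.
L_S8580/L_S7223 = (R_S8580/R_S7223)²(T_S8580/T_S7223)⁴ = (3.40)²(0.1458)⁴ = 0.005229.
F_S8580/F_S7223 = (L_S8580/L_S7223)/(d_S8580/d_S7223)² = 0.005229/(0.333)² = 0.04715.

0.0472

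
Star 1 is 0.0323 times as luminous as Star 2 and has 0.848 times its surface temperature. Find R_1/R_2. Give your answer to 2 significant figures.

L ∝ R²T⁴ gives R ∝ √L / T², so
R_1/R_2 = √(0.0323) / (0.848)² = 0.1797 / 0.7191 = 0.2499.

0.25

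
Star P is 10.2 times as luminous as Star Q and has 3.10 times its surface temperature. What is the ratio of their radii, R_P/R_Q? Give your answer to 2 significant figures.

0.33

L ∝ R²T⁴ gives R ∝ √L / T², so
R_P/R_Q = √(10.2) / (3.10)² = 3.194 / 9.610 = 0.3323.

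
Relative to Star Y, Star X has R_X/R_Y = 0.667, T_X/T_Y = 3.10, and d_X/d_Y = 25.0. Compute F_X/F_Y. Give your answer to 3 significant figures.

0.0657

L_X/L_Y = (R_X/R_Y)²(T_X/T_Y)⁴ = (0.667)² × (3.10)⁴ = 41.09.
F_X/F_Y = (L_X/L_Y)/(d_X/d_Y)² = 41.09 / (25.0)² = 0.06574.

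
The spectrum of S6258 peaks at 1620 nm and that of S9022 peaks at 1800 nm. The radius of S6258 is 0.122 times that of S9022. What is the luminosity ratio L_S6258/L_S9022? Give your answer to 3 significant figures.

0.0227

Wien's law gives T ∝ 1/λ_max, so T_S6258/T_S9022 = λ_S9022/λ_S6258 = 1800/1620 = 1.111.
Then L ∝ R²T⁴ gives L_S6258/L_S9022 = (0.122)² × (1.111)⁴ = 0.01488 × 1.524 = 0.02269.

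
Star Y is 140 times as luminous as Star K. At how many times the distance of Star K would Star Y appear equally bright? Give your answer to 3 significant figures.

11.8

Equal flux requires L_Y/d_Y² = L_K/d_K², so d_Y/d_K = √(L_Y/L_K)
= √(140) = 11.83.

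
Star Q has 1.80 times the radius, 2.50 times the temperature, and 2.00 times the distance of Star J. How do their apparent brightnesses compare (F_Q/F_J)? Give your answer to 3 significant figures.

L_Q/L_J = (R_Q/R_J)²(T_Q/T_J)⁴ = (1.80)² × (2.50)⁴ = 126.6.
F_Q/F_J = (L_Q/L_J)/(d_Q/d_J)² = 126.6 / (2.00)² = 31.64.

31.6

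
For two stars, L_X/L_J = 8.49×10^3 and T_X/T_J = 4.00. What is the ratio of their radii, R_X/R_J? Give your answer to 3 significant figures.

L ∝ R²T⁴ gives R ∝ √L / T², so
R_X/R_J = √(8.49×10^3) / (4.00)² = 92.14 / 16.00 = 5.759.

5.76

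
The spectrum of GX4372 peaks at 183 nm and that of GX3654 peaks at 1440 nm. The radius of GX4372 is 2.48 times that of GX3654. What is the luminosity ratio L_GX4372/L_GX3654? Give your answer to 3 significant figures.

2.36×10^4

Wien's law gives T ∝ 1/λ_max, so T_GX4372/T_GX3654 = λ_GX3654/λ_GX4372 = 1440/183 = 7.869.
Then L ∝ R²T⁴ gives L_GX4372/L_GX3654 = (2.48)² × (7.869)⁴ = 6.150 × 3834 = 2.358×10^4.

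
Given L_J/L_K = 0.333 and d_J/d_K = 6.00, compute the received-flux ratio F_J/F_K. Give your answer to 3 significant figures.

0.00925

F = L/(4πd²), so F_J/F_K = (L_J/L_K) / (d_J/d_K)²
= 0.333 / (6.00)² = 0.333 / 36.00 = 0.009250.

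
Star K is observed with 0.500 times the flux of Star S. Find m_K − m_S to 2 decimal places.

m_K − m_S = −2.5 log₁₀(F_K/F_S) = −2.5 log₁₀(0.500) = −2.5 × (-0.301) = 0.753.

0.75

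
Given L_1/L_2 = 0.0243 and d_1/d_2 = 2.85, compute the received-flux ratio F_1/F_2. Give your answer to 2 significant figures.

F = L/(4πd²), so F_1/F_2 = (L_1/L_2) / (d_1/d_2)²
= 0.0243 / (2.85)² = 0.0243 / 8.123 = 0.002992.

0.0030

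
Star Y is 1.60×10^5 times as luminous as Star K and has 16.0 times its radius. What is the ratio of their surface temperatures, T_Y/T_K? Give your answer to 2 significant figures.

5.0

L ∝ R²T⁴ gives T ∝ (L/R²)^(1/4), so
T_Y/T_K = (1.60×10^5 / 16.0²)^(1/4) = (625.0)^(1/4) = 5.000.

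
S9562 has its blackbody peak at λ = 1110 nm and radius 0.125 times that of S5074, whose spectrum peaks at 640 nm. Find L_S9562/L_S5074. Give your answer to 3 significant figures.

0.00173

Wien's law gives T ∝ 1/λ_max, so T_S9562/T_S5074 = λ_S5074/λ_S9562 = 640/1110 = 0.5766.
Then L ∝ R²T⁴ gives L_S9562/L_S5074 = (0.125)² × (0.5766)⁴ = 0.01562 × 0.1105 = 0.001727.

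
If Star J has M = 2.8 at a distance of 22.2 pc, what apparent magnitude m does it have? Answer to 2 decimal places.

4.53

m = M + 5 log₁₀(d/10 pc) = 2.8 + 5 log₁₀(22.2/10)
  = 2.8 + 5 × 0.346 = 2.8 + 1.73 = 4.53.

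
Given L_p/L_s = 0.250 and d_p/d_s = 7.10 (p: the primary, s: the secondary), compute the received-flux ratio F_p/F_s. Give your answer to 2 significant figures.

F = L/(4πd²), so F_p/F_s = (L_p/L_s) / (d_p/d_s)²
= 0.250 / (7.10)² = 0.250 / 50.41 = 0.004959.

0.0050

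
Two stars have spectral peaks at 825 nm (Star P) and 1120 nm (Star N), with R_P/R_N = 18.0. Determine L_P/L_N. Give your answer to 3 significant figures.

Wien's law gives T ∝ 1/λ_max, so T_P/T_N = λ_N/λ_P = 1120/825 = 1.358.
Then L ∝ R²T⁴ gives L_P/L_N = (18.0)² × (1.358)⁴ = 324.0 × 3.397 = 1101.

1.10×10^3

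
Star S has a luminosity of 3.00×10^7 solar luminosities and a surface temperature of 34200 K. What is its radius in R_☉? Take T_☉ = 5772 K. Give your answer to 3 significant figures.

R/R_☉ = √(L/L_☉) / (T/T_☉)² = √(3.00×10^7) / (5.925)²
       = 5477 / 35.11 = 156.0.

156 R_☉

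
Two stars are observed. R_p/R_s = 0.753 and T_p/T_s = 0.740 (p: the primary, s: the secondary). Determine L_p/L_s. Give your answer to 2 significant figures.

0.17

From the Stefan–Boltzmann law, L ∝ R²T⁴, so
L_p/L_s = (R_p/R_s)² (T_p/T_s)⁴ = (0.753)² × (0.740)⁴ = 0.5670 × 0.2999 = 0.1700.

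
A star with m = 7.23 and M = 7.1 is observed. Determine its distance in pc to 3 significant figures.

m − M = 5 log₁₀(d/10 pc)
7.23 − (7.1) = 0.13 = 5 log₁₀(d/10)
d = 10 × 10^(0.13/5) = 10 × 10^0.026 = 10.62 pc.

10.6 pc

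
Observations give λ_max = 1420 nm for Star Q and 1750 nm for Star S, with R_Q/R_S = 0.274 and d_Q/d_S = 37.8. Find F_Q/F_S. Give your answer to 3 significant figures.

Wien's law: T_Q/T_S = λ_S/λ_Q = 1750/1420 = 1.232.
L_Q/L_S = (R_Q/R_S)²(T_Q/T_S)⁴ = (0.274)²(1.232)⁴ = 0.1732.
F_Q/F_S = (L_Q/L_S)/(d_Q/d_S)² = 0.1732/(37.8)² = 1.212×10^-4.

1.21×10^-4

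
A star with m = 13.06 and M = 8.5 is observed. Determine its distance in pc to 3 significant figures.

81.7 pc

m − M = 5 log₁₀(d/10 pc)
13.06 − (8.5) = 4.56 = 5 log₁₀(d/10)
d = 10 × 10^(4.56/5) = 10 × 10^0.912 = 81.66 pc.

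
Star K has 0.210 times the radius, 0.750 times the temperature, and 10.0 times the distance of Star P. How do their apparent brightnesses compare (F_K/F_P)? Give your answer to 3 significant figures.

1.40×10^-4

L_K/L_P = (R_K/R_P)²(T_K/T_P)⁴ = (0.210)² × (0.750)⁴ = 0.01395.
F_K/F_P = (L_K/L_P)/(d_K/d_P)² = 0.01395 / (10.0)² = 1.395×10^-4.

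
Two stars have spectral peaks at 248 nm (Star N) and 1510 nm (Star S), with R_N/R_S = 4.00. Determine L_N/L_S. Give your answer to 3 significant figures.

Wien's law gives T ∝ 1/λ_max, so T_N/T_S = λ_S/λ_N = 1510/248 = 6.089.
Then L ∝ R²T⁴ gives L_N/L_S = (4.00)² × (6.089)⁴ = 16.00 × 1374 = 2.199×10^4.

2.20×10^4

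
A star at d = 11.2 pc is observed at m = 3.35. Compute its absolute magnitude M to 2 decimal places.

3.10

M = m − 5 log₁₀(d/10 pc) = 3.35 − 5 log₁₀(11.2/10)
  = 3.35 − 5 × 0.049 = 3.35 − 0.25 = 3.10.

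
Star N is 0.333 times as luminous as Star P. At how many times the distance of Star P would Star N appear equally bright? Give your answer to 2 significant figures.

Equal flux requires L_N/d_N² = L_P/d_P², so d_N/d_P = √(L_N/L_P)
= √(0.333) = 0.5771.

0.58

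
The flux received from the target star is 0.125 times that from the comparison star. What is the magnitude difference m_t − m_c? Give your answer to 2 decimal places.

2.26

m_t − m_c = −2.5 log₁₀(F_t/F_c) = −2.5 log₁₀(0.125) = −2.5 × (-0.903) = 2.258.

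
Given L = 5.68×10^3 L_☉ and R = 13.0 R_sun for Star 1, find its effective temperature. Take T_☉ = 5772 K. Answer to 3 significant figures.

T/T_☉ = (L/L_☉)^(1/4) / (R/R_☉)^(1/2)
T = 5772 × (5.68×10^3)^(1/4) / √(13.0) = 5772 × 8.681 / 3.606 = 1.390×10^4 K.

1.39×10^4 K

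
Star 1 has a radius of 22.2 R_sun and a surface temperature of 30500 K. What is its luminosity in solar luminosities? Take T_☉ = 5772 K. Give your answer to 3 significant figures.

L/L_☉ = (R/R_☉)² (T/T_☉)⁴ = (22.2)² × (30500/5772)⁴
       = 492.8 × (5.284)⁴ = 492.8 × 779.6 = 3.842×10^5.

3.84×10^5 solar luminosities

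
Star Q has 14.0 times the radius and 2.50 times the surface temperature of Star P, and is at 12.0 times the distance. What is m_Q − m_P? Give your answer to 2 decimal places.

L_Q/L_P = (14.0)²(2.50)⁴ = 7656.
F_Q/F_P = (L_Q/L_P)/(d_Q/d_P)² = 7656/144.0 = 53.17.
m_Q − m_P = −2.5 log₁₀(53.17) = -4.31.

-4.31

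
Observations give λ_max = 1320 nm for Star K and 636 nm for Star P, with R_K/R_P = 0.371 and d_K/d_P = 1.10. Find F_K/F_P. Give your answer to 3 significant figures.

Wien's law: T_K/T_P = λ_P/λ_K = 636/1320 = 0.4818.
L_K/L_P = (R_K/R_P)²(T_K/T_P)⁴ = (0.371)²(0.4818)⁴ = 0.007418.
F_K/F_P = (L_K/L_P)/(d_K/d_P)² = 0.007418/(1.10)² = 0.006130.

0.00613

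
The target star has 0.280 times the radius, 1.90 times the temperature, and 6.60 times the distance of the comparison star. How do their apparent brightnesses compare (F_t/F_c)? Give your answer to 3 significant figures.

L_t/L_c = (R_t/R_c)²(T_t/T_c)⁴ = (0.280)² × (1.90)⁴ = 1.022.
F_t/F_c = (L_t/L_c)/(d_t/d_c)² = 1.022 / (6.60)² = 0.02346.

0.0235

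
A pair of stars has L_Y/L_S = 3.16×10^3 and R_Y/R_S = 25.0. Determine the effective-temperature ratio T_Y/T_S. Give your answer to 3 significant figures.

1.50

L ∝ R²T⁴ gives T ∝ (L/R²)^(1/4), so
T_Y/T_S = (3.16×10^3 / 25.0²)^(1/4) = (5.056)^(1/4) = 1.500.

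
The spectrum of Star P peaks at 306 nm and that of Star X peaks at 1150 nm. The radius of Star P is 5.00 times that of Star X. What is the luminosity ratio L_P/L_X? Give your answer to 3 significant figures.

Wien's law gives T ∝ 1/λ_max, so T_P/T_X = λ_X/λ_P = 1150/306 = 3.758.
Then L ∝ R²T⁴ gives L_P/L_X = (5.00)² × (3.758)⁴ = 25.00 × 199.5 = 4987.

4.99×10^3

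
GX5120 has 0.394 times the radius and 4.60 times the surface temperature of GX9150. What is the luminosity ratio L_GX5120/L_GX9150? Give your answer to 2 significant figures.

From the Stefan–Boltzmann law, L ∝ R²T⁴, so
L_GX5120/L_GX9150 = (R_GX5120/R_GX9150)² (T_GX5120/T_GX9150)⁴ = (0.394)² × (4.60)⁴ = 0.1552 × 447.7 = 69.51.

70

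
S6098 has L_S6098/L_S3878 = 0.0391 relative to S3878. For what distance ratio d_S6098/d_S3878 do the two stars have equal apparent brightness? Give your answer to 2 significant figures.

Equal flux requires L_S6098/d_S6098² = L_S3878/d_S3878², so d_S6098/d_S3878 = √(L_S6098/L_S3878)
= √(0.0391) = 0.1977.

0.20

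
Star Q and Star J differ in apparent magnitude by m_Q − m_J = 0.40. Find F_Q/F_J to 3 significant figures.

F_Q/F_J = 10^(−(m_Q − m_J)/2.5) = 10^(-0.40/2.5) = 10^-0.160 = 0.6918.

0.692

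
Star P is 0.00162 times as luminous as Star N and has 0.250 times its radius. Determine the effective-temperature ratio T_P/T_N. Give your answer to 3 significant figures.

0.401

L ∝ R²T⁴ gives T ∝ (L/R²)^(1/4), so
T_P/T_N = (0.00162 / 0.250²)^(1/4) = (0.02592)^(1/4) = 0.4012.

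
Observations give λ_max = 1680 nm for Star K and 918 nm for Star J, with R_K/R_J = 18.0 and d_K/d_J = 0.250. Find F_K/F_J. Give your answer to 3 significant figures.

Wien's law: T_K/T_J = λ_J/λ_K = 918/1680 = 0.5464.
L_K/L_J = (R_K/R_J)²(T_K/T_J)⁴ = (18.0)²(0.5464)⁴ = 28.89.
F_K/F_J = (L_K/L_J)/(d_K/d_J)² = 28.89/(0.250)² = 462.2.

462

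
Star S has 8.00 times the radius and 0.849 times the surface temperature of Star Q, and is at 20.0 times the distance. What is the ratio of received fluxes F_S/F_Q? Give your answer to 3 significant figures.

L_S/L_Q = (R_S/R_Q)²(T_S/T_Q)⁴ = (8.00)² × (0.849)⁴ = 33.25.
F_S/F_Q = (L_S/L_Q)/(d_S/d_Q)² = 33.25 / (20.0)² = 0.08313.

0.0831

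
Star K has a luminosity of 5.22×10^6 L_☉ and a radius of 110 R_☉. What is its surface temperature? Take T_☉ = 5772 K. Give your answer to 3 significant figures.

2.63×10^4 K

T/T_☉ = (L/L_☉)^(1/4) / (R/R_☉)^(1/2)
T = 5772 × (5.22×10^6)^(1/4) / √(110) = 5772 × 47.80 / 10.49 = 2.631×10^4 K.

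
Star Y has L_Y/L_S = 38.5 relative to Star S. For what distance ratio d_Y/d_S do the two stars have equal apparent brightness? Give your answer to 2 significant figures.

Equal flux requires L_Y/d_Y² = L_S/d_S², so d_Y/d_S = √(L_Y/L_S)
= √(38.5) = 6.205.

6.2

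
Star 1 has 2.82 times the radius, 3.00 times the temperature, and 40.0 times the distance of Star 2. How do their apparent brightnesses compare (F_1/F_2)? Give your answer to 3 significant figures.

L_1/L_2 = (R_1/R_2)²(T_1/T_2)⁴ = (2.82)² × (3.00)⁴ = 644.1.
F_1/F_2 = (L_1/L_2)/(d_1/d_2)² = 644.1 / (40.0)² = 0.4026.

0.403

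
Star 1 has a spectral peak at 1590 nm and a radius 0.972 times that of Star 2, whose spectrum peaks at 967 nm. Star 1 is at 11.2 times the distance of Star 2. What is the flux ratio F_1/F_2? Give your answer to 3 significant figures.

Wien's law: T_1/T_2 = λ_2/λ_1 = 967/1590 = 0.6082.
L_1/L_2 = (R_1/R_2)²(T_1/T_2)⁴ = (0.972)²(0.6082)⁴ = 0.1293.
F_1/F_2 = (L_1/L_2)/(d_1/d_2)² = 0.1293/(11.2)² = 0.001030.

0.00103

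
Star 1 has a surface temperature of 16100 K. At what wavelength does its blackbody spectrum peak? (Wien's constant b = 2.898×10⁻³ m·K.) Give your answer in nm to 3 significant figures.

λ_max = b/T = 2.898×10⁻³ / 16100 = 1.80×10^-7 m = 180.0 nm.

180 nm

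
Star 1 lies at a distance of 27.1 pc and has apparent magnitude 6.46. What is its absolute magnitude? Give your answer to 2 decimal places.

M = m − 5 log₁₀(d/10 pc) = 6.46 − 5 log₁₀(27.1/10)
  = 6.46 − 5 × 0.433 = 6.46 − 2.16 = 4.30.

4.30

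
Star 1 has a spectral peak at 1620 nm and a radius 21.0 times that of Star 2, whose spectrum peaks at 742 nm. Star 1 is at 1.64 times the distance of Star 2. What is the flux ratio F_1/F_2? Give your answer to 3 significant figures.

Wien's law: T_1/T_2 = λ_2/λ_1 = 742/1620 = 0.4580.
L_1/L_2 = (R_1/R_2)²(T_1/T_2)⁴ = (21.0)²(0.4580)⁴ = 19.41.
F_1/F_2 = (L_1/L_2)/(d_1/d_2)² = 19.41/(1.64)² = 7.216.

7.22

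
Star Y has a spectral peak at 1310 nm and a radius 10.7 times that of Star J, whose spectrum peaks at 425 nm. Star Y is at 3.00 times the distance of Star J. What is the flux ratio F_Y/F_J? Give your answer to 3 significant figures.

0.141

Wien's law: T_Y/T_J = λ_J/λ_Y = 425/1310 = 0.3244.
L_Y/L_J = (R_Y/R_J)²(T_Y/T_J)⁴ = (10.7)²(0.3244)⁴ = 1.268.
F_Y/F_J = (L_Y/L_J)/(d_Y/d_J)² = 1.268/(3.00)² = 0.1409.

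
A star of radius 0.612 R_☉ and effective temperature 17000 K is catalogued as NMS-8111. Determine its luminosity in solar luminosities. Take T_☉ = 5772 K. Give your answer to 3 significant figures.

L/L_☉ = (R/R_☉)² (T/T_☉)⁴ = (0.612)² × (17000/5772)⁴
       = 0.3745 × (2.945)⁴ = 0.3745 × 75.25 = 28.18.

28.2 solar luminosities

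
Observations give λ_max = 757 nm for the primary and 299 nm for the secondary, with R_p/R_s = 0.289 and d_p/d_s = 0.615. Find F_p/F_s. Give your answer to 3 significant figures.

0.00537

Wien's law: T_p/T_s = λ_s/λ_p = 299/757 = 0.3950.
L_p/L_s = (R_p/R_s)²(T_p/T_s)⁴ = (0.289)²(0.3950)⁴ = 0.002033.
F_p/F_s = (L_p/L_s)/(d_p/d_s)² = 0.002033/(0.615)² = 0.005375.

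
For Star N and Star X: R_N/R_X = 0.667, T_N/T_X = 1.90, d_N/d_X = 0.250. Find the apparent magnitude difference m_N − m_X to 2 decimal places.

L_N/L_X = (0.667)²(1.90)⁴ = 5.798.
F_N/F_X = (L_N/L_X)/(d_N/d_X)² = 5.798/0.06250 = 92.77.
m_N − m_X = −2.5 log₁₀(92.77) = -4.92.

-4.92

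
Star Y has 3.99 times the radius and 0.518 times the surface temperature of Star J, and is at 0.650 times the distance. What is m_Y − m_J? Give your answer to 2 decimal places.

-1.08

L_Y/L_J = (3.99)²(0.518)⁴ = 1.146.
F_Y/F_J = (L_Y/L_J)/(d_Y/d_J)² = 1.146/0.4225 = 2.713.
m_Y − m_J = −2.5 log₁₀(2.713) = -1.08.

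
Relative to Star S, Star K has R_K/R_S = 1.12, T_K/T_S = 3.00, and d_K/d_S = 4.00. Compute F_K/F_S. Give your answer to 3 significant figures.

6.35

L_K/L_S = (R_K/R_S)²(T_K/T_S)⁴ = (1.12)² × (3.00)⁴ = 101.6.
F_K/F_S = (L_K/L_S)/(d_K/d_S)² = 101.6 / (4.00)² = 6.350.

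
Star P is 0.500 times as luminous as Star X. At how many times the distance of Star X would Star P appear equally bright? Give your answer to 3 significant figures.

Equal flux requires L_P/d_P² = L_X/d_X², so d_P/d_X = √(L_P/L_X)
= √(0.500) = 0.7071.

0.707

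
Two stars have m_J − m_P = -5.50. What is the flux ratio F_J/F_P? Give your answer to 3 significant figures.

F_J/F_P = 10^(−(m_J − m_P)/2.5) = 10^(5.50/2.5) = 10^2.200 = 158.5.

158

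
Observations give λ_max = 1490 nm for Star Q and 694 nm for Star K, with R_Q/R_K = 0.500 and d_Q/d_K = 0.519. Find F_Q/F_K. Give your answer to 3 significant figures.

Wien's law: T_Q/T_K = λ_K/λ_Q = 694/1490 = 0.4658.
L_Q/L_K = (R_Q/R_K)²(T_Q/T_K)⁴ = (0.500)²(0.4658)⁴ = 0.01177.
F_Q/F_K = (L_Q/L_K)/(d_Q/d_K)² = 0.01177/(0.519)² = 0.04368.

0.0437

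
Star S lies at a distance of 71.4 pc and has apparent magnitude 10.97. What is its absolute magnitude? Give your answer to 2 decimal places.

M = m − 5 log₁₀(d/10 pc) = 10.97 − 5 log₁₀(71.4/10)
  = 10.97 − 5 × 0.854 = 10.97 − 4.27 = 6.70.

6.70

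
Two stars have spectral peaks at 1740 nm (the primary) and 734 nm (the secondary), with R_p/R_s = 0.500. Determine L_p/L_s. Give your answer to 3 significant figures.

Wien's law gives T ∝ 1/λ_max, so T_p/T_s = λ_s/λ_p = 734/1740 = 0.4218.
Then L ∝ R²T⁴ gives L_p/L_s = (0.500)² × (0.4218)⁴ = 0.2500 × 0.03167 = 0.007916.

0.00792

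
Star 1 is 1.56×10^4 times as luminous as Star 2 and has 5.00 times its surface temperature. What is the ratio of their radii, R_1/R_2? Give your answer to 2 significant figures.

5.0

L ∝ R²T⁴ gives R ∝ √L / T², so
R_1/R_2 = √(1.56×10^4) / (5.00)² = 124.9 / 25.00 = 4.996.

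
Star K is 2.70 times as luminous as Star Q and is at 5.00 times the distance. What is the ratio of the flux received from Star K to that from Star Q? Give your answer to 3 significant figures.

0.108

F = L/(4πd²), so F_K/F_Q = (L_K/L_Q) / (d_K/d_Q)²
= 2.70 / (5.00)² = 2.70 / 25.00 = 0.1080.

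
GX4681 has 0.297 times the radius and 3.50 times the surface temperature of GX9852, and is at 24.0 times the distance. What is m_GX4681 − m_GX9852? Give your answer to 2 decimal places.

4.10

L_GX4681/L_GX9852 = (0.297)²(3.50)⁴ = 13.24.
F_GX4681/F_GX9852 = (L_GX4681/L_GX9852)/(d_GX4681/d_GX9852)² = 13.24/576.0 = 0.02298.
m_GX4681 − m_GX9852 = −2.5 log₁₀(0.02298) = 4.10.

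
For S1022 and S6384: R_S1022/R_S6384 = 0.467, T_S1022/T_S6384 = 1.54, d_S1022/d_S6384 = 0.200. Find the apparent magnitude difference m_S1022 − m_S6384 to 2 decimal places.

L_S1022/L_S6384 = (0.467)²(1.54)⁴ = 1.227.
F_S1022/F_S6384 = (L_S1022/L_S6384)/(d_S1022/d_S6384)² = 1.227/0.04000 = 30.67.
m_S1022 − m_S6384 = −2.5 log₁₀(30.67) = -3.72.

-3.72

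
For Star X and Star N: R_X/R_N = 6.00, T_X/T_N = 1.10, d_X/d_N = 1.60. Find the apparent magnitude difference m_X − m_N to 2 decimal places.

-3.28

L_X/L_N = (6.00)²(1.10)⁴ = 52.71.
F_X/F_N = (L_X/L_N)/(d_X/d_N)² = 52.71/2.560 = 20.59.
m_X − m_N = −2.5 log₁₀(20.59) = -3.28.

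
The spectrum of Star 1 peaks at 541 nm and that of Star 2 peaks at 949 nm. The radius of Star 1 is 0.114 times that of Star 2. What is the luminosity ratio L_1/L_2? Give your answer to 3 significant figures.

Wien's law gives T ∝ 1/λ_max, so T_1/T_2 = λ_2/λ_1 = 949/541 = 1.754.
Then L ∝ R²T⁴ gives L_1/L_2 = (0.114)² × (1.754)⁴ = 0.01300 × 9.468 = 0.1231.

0.123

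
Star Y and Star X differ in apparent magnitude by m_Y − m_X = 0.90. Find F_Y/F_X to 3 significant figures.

F_Y/F_X = 10^(−(m_Y − m_X)/2.5) = 10^(-0.90/2.5) = 10^-0.360 = 0.4365.

0.437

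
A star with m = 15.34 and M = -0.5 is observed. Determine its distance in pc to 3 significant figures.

m − M = 5 log₁₀(d/10 pc)
15.34 − (-0.5) = 15.84 = 5 log₁₀(d/10)
d = 10 × 10^(15.84/5) = 10 × 10^3.168 = 1.472×10^4 pc.

1.47×10^4 pc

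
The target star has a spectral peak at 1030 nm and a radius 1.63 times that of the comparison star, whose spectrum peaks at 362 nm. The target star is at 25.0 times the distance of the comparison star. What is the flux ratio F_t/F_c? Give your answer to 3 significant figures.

6.49×10^-5

Wien's law: T_t/T_c = λ_c/λ_t = 362/1030 = 0.3515.
L_t/L_c = (R_t/R_c)²(T_t/T_c)⁴ = (1.63)²(0.3515)⁴ = 0.04054.
F_t/F_c = (L_t/L_c)/(d_t/d_c)² = 0.04054/(25.0)² = 6.486×10^-5.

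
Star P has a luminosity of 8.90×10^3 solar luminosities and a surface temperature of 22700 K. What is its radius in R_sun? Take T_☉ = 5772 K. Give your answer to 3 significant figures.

R/R_☉ = √(L/L_☉) / (T/T_☉)² = √(8.90×10^3) / (3.933)²
       = 94.34 / 15.47 = 6.100.

6.10 R_sun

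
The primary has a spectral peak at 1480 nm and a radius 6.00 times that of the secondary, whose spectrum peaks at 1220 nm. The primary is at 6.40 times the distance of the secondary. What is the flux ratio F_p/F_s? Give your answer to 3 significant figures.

0.406

Wien's law: T_p/T_s = λ_s/λ_p = 1220/1480 = 0.8243.
L_p/L_s = (R_p/R_s)²(T_p/T_s)⁴ = (6.00)²(0.8243)⁴ = 16.62.
F_p/F_s = (L_p/L_s)/(d_p/d_s)² = 16.62/(6.40)² = 0.4058.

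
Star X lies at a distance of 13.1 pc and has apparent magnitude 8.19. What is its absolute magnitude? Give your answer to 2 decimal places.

7.60

M = m − 5 log₁₀(d/10 pc) = 8.19 − 5 log₁₀(13.1/10)
  = 8.19 − 5 × 0.117 = 8.19 − 0.59 = 7.60.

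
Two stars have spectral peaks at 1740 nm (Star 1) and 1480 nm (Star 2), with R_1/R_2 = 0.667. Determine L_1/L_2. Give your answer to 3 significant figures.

0.233

Wien's law gives T ∝ 1/λ_max, so T_1/T_2 = λ_2/λ_1 = 1480/1740 = 0.8506.
Then L ∝ R²T⁴ gives L_1/L_2 = (0.667)² × (0.8506)⁴ = 0.4449 × 0.5234 = 0.2329.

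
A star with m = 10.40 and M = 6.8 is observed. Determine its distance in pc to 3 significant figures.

52.5 pc

m − M = 5 log₁₀(d/10 pc)
10.40 − (6.8) = 3.60 = 5 log₁₀(d/10)
d = 10 × 10^(3.60/5) = 10 × 10^0.720 = 52.48 pc.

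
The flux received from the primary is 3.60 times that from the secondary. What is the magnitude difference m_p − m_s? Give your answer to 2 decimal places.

-1.39

m_p − m_s = −2.5 log₁₀(F_p/F_s) = −2.5 log₁₀(3.60) = −2.5 × (0.556) = -1.391.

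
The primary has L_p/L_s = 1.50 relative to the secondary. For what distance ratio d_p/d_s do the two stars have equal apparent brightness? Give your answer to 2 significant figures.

1.2

Equal flux requires L_p/d_p² = L_s/d_s², so d_p/d_s = √(L_p/L_s)
= √(1.50) = 1.225.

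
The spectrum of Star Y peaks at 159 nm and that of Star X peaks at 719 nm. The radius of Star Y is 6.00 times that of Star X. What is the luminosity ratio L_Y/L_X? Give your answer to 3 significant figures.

1.51×10^4

Wien's law gives T ∝ 1/λ_max, so T_Y/T_X = λ_X/λ_Y = 719/159 = 4.522.
Then L ∝ R²T⁴ gives L_Y/L_X = (6.00)² × (4.522)⁴ = 36.00 × 418.1 = 1.505×10^4.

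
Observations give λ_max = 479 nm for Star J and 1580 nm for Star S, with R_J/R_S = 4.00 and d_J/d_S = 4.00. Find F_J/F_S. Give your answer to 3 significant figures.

118

Wien's law: T_J/T_S = λ_S/λ_J = 1580/479 = 3.299.
L_J/L_S = (R_J/R_S)²(T_J/T_S)⁴ = (4.00)²(3.299)⁴ = 1894.
F_J/F_S = (L_J/L_S)/(d_J/d_S)² = 1894/(4.00)² = 118.4.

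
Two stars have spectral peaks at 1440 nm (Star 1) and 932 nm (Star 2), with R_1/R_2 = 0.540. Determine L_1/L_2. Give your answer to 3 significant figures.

0.0512

Wien's law gives T ∝ 1/λ_max, so T_1/T_2 = λ_2/λ_1 = 932/1440 = 0.6472.
Then L ∝ R²T⁴ gives L_1/L_2 = (0.540)² × (0.6472)⁴ = 0.2916 × 0.1755 = 0.05117.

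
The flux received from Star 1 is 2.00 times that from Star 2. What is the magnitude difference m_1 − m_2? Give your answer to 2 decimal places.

m_1 − m_2 = −2.5 log₁₀(F_1/F_2) = −2.5 log₁₀(2.00) = −2.5 × (0.301) = -0.753.

-0.75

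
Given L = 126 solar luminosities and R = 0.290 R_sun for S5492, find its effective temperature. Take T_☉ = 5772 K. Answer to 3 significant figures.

T/T_☉ = (L/L_☉)^(1/4) / (R/R_☉)^(1/2)
T = 5772 × (126)^(1/4) / √(0.290) = 5772 × 3.350 / 0.5385 = 3.591×10^4 K.

3.59×10^4 K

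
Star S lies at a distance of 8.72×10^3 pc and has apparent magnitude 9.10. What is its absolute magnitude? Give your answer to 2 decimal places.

-5.60

M = m − 5 log₁₀(d/10 pc) = 9.10 − 5 log₁₀(8.72×10^3/10)
  = 9.10 − 5 × 2.941 = 9.10 − 14.70 = -5.60.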